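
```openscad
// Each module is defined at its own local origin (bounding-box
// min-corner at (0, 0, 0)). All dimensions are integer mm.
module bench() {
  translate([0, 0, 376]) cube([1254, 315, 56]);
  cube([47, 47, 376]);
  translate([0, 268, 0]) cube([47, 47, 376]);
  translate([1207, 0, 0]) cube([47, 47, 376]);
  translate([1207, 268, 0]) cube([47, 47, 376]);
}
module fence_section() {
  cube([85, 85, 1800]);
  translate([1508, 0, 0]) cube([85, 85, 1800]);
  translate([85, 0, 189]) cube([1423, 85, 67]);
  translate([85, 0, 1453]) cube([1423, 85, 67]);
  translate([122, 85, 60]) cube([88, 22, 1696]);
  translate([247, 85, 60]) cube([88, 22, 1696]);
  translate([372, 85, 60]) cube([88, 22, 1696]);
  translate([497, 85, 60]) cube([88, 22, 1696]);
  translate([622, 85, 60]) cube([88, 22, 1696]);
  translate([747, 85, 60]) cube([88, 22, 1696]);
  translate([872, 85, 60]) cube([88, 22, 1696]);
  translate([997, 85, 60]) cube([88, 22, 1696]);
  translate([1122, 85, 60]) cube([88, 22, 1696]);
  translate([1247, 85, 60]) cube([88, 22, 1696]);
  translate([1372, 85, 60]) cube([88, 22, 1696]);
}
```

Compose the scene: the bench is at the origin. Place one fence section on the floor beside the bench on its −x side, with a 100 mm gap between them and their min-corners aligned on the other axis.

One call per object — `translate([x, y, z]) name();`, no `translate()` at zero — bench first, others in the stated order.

bench();
translate([-1693, 0, 0]) fence_section();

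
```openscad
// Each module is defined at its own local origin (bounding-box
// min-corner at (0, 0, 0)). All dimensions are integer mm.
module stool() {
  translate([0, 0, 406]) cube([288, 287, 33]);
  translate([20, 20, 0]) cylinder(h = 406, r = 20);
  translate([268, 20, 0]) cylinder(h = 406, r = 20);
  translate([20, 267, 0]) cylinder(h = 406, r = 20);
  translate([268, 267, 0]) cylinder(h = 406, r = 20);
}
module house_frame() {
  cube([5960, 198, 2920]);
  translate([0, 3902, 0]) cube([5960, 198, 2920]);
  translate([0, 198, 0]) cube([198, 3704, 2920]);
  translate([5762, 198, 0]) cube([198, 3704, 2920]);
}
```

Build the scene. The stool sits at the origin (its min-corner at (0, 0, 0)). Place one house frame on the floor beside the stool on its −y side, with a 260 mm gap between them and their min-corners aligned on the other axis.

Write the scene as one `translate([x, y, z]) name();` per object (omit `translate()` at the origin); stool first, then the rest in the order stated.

stool();
translate([0, -4360, 0]) house_frame();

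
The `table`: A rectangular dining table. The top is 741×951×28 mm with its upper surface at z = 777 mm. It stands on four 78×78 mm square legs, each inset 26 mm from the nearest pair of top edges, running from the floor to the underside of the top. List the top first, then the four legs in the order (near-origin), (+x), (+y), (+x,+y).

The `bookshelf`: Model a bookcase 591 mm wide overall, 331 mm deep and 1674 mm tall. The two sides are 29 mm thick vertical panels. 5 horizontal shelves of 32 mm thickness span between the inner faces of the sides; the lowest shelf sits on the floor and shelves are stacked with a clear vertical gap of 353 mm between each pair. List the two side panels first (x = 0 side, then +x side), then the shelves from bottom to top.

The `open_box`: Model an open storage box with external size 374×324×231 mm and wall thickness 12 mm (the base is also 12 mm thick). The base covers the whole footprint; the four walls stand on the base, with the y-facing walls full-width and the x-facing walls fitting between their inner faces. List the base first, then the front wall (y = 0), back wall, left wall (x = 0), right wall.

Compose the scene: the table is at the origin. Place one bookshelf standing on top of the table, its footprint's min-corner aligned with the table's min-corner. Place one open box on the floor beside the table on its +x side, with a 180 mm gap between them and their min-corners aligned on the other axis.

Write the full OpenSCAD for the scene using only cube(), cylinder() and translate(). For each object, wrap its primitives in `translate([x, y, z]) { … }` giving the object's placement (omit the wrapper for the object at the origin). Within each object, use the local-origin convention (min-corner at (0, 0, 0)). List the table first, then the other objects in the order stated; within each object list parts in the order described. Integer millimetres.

translate([0, 0, 749]) cube([741, 951, 28]);
translate([26, 26, 0]) cube([78, 78, 749]);
translate([637, 26, 0]) cube([78, 78, 749]);
translate([26, 847, 0]) cube([78, 78, 749]);
translate([637, 847, 0]) cube([78, 78, 749]);
translate([0, 0, 777]) {
  cube([29, 331, 1674]);
  translate([562, 0, 0]) cube([29, 331, 1674]);
  translate([29, 0, 0]) cube([533, 331, 32]);
  translate([29, 0, 385]) cube([533, 331, 32]);
  translate([29, 0, 770]) cube([533, 331, 32]);
  translate([29, 0, 1155]) cube([533, 331, 32]);
  translate([29, 0, 1540]) cube([533, 331, 32]);
}
translate([921, 0, 0]) {
  cube([374, 324, 12]);
  translate([0, 0, 12]) cube([374, 12, 219]);
  translate([0, 312, 12]) cube([374, 12, 219]);
  translate([0, 12, 12]) cube([12, 300, 219]);
  translate([362, 12, 12]) cube([12, 300, 219]);
}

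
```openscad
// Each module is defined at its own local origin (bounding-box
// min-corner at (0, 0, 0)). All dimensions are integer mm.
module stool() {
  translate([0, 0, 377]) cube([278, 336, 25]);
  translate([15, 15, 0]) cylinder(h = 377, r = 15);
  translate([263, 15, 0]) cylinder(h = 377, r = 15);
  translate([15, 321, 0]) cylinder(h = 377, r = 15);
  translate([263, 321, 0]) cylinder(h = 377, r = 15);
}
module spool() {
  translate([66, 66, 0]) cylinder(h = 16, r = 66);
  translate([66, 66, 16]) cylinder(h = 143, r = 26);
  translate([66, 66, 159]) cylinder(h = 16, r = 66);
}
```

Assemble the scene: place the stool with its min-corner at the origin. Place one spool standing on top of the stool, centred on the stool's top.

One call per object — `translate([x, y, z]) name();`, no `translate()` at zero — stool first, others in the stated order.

stool();
translate([73, 102, 402]) spool();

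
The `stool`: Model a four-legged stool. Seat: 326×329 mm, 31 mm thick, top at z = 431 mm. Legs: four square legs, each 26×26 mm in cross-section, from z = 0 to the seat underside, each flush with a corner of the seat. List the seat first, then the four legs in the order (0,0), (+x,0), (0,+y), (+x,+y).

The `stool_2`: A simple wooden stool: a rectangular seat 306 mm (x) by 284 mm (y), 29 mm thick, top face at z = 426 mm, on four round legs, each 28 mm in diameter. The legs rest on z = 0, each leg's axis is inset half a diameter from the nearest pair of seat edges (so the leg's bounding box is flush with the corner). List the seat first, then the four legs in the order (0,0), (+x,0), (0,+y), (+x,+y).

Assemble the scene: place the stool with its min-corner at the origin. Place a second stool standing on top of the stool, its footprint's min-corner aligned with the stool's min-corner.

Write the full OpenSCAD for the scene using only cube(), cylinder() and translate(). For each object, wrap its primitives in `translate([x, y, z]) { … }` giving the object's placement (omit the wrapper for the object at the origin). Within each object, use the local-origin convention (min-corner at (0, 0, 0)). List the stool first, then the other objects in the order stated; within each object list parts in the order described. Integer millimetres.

translate([0, 0, 400]) cube([326, 329, 31]);
cube([26, 26, 400]);
translate([300, 0, 0]) cube([26, 26, 400]);
translate([0, 303, 0]) cube([26, 26, 400]);
translate([300, 303, 0]) cube([26, 26, 400]);
translate([0, 0, 431]) {
  translate([0, 0, 397]) cube([306, 284, 29]);
  translate([14, 14, 0]) cylinder(h = 397, r = 14);
  translate([292, 14, 0]) cylinder(h = 397, r = 14);
  translate([14, 270, 0]) cylinder(h = 397, r = 14);
  translate([292, 270, 0]) cylinder(h = 397, r = 14);
}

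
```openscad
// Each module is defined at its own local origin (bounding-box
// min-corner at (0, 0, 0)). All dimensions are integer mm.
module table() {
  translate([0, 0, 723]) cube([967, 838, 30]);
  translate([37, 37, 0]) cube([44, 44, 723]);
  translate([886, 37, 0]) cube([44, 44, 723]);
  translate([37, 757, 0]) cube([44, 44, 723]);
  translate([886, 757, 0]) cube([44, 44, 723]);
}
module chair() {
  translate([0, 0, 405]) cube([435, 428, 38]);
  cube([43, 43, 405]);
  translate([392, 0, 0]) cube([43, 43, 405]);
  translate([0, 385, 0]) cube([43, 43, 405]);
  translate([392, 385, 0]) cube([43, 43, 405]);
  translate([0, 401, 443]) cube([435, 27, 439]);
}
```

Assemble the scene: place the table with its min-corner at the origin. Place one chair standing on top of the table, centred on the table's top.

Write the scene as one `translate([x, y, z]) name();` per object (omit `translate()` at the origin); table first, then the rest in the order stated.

table();
translate([266, 205, 753]) chair();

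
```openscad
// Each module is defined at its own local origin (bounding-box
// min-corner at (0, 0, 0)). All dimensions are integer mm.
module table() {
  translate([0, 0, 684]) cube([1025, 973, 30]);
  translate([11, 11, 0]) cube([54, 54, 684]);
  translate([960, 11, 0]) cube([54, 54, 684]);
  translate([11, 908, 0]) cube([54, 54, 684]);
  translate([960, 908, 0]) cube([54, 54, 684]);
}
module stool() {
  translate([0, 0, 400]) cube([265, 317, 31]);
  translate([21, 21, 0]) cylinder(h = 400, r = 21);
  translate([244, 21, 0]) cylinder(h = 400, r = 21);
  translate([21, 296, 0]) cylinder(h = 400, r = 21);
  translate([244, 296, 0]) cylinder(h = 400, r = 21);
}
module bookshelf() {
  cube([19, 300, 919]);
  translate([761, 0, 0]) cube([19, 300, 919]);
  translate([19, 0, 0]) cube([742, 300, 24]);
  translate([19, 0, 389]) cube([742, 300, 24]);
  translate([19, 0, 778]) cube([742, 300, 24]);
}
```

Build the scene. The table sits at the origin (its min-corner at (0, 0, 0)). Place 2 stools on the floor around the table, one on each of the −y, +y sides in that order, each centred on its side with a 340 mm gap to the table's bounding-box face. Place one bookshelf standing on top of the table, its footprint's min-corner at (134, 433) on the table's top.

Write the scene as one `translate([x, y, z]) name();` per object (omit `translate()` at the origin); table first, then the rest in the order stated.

table();
translate([380, -657, 0]) stool();
translate([380, 1313, 0]) stool();
translate([134, 433, 714]) bookshelf();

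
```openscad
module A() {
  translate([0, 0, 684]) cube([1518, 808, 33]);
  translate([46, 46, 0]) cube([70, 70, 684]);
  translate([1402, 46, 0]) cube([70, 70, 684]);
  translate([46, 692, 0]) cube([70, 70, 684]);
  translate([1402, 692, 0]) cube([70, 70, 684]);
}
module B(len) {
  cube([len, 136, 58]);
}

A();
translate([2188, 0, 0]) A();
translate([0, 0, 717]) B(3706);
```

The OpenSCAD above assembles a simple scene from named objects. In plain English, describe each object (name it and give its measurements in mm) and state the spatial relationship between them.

A is a table: top 1518 mm (x) × 808 mm (y), 33 mm thick, upper face at z = 717 mm, on four 70×70 mm square legs, each inset 46 mm from the nearest pair of top edges, running from z = 0 to the bottom of the top.

B is a rectangular beam 3706 mm long (x), 136 mm deep (y), 58 mm thick (z).

The beam spans the tops of two tables placed 670 mm apart, resting at z = 717 mm.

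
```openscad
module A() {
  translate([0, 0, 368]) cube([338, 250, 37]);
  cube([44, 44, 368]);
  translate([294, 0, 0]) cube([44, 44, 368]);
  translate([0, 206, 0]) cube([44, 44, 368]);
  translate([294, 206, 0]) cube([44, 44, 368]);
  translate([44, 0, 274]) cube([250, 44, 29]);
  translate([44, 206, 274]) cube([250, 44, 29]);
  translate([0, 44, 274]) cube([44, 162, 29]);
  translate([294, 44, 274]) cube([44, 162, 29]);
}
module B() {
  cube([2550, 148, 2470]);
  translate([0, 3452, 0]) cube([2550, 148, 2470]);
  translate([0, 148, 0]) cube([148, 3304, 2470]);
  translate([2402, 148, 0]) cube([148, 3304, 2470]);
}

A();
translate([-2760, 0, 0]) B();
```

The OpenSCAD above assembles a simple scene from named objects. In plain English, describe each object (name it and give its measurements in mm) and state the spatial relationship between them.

A is a four-legged stool. The seat is 338×250 mm, 37 mm thick, top at z = 405 mm. It stands on four square legs, each 44×44 mm in cross-section, from z = 0 to the seat underside, each flush with a corner of the seat. Four stretchers, 44 mm wide and 29 mm tall, connect adjacent legs with their undersides at z = 274 mm, each running between the inner faces of the legs it joins and aligned with the legs' outer faces on the other axis.

B is a box-shaped house frame (walls only): outside footprint 2550×3600 mm, wall height 2470 mm, wall thickness 148 mm. The two y-facing walls run the full x-width; the two x-facing walls fit between the inner faces of the y-facing walls.

The house frame is on the floor beside the stool on its −x side.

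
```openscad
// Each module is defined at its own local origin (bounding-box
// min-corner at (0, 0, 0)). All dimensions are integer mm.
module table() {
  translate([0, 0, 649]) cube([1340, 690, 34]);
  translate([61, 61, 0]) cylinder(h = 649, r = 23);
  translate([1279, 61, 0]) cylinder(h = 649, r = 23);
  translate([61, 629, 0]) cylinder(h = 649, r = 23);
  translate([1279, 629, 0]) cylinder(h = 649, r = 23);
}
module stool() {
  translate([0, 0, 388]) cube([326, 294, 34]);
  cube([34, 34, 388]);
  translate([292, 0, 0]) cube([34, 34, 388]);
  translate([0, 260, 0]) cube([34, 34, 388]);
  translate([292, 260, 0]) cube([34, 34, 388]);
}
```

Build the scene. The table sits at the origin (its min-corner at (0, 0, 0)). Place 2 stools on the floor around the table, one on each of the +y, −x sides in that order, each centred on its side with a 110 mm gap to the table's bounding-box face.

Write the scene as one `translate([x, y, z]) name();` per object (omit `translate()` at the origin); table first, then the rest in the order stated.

table();
translate([507, 800, 0]) stool();
translate([-436, 198, 0]) stool();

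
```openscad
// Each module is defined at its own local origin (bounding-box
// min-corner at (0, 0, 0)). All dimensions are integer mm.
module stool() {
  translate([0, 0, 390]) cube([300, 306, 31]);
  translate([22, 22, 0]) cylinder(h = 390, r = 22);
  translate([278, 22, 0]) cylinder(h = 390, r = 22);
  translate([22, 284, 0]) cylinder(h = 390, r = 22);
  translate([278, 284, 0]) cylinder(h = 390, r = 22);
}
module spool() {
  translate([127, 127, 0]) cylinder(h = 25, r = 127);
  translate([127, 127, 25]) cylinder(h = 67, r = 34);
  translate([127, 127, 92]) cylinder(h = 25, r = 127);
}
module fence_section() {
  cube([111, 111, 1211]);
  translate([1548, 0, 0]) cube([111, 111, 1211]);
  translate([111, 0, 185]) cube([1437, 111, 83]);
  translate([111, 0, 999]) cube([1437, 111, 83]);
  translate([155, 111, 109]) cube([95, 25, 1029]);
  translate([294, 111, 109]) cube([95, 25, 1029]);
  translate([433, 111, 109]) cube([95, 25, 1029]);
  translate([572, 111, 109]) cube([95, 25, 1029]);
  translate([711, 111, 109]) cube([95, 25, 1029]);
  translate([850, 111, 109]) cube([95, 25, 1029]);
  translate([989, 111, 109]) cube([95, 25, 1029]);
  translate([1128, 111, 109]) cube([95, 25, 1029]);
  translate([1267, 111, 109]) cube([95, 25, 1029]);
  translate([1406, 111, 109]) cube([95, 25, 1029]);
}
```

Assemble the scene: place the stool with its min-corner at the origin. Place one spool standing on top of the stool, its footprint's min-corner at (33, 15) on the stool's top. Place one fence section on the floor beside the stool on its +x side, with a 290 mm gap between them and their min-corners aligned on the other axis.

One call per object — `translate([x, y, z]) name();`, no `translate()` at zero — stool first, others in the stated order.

stool();
translate([33, 15, 421]) spool();
translate([590, 0, 0]) fence_section();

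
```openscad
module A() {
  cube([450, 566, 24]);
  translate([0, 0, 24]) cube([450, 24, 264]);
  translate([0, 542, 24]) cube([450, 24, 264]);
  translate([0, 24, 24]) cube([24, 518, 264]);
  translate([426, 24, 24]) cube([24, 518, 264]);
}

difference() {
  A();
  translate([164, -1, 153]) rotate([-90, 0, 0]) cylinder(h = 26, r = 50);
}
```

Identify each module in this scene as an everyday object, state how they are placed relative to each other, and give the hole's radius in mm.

The subtracted cylinder has r = 50 mm.

A is an open box. The open box has a circular hole through its front wall. The hole's radius is 50 mm.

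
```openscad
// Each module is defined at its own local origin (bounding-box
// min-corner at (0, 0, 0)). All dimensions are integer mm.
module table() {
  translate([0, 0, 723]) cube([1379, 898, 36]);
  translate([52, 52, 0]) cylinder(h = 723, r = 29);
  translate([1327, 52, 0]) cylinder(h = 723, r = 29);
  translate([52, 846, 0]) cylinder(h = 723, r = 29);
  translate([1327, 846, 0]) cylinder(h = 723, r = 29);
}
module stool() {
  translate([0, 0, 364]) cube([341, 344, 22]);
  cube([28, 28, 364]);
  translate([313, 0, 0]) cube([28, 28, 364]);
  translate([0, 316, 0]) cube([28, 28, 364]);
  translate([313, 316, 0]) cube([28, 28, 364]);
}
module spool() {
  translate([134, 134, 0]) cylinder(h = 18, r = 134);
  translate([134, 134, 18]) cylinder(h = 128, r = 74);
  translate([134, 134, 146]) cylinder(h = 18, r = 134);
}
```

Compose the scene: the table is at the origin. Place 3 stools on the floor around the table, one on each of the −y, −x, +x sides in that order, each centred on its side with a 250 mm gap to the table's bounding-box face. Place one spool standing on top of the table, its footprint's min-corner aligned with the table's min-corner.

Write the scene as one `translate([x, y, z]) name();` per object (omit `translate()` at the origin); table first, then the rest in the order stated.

table();
translate([519, -594, 0]) stool();
translate([-591, 277, 0]) stool();
translate([1629, 277, 0]) stool();
translate([0, 0, 759]) spool();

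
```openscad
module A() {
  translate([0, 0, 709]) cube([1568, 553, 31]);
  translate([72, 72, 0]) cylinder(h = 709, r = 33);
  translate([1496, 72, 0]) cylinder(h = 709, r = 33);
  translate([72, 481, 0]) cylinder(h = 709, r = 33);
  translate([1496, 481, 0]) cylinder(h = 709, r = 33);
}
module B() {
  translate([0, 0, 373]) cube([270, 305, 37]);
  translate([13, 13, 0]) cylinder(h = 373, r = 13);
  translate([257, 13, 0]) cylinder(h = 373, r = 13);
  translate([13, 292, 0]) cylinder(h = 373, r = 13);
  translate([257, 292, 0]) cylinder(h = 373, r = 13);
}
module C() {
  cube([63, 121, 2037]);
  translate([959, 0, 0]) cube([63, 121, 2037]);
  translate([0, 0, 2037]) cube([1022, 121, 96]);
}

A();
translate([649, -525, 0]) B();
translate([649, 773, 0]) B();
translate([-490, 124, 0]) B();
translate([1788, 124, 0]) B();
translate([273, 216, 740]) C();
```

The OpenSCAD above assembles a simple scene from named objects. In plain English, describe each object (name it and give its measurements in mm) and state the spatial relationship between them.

A is a table with a 1568×553 mm rectangular top, 31 mm thick, top surface at z = 740 mm, supported by four round legs of 66 mm diameter, each leg's bounding box inset 39 mm from the nearest pair of top edges, running from the floor.

B is a simple wooden stool: a rectangular seat 270 mm (x) by 305 mm (y), 37 mm thick, top face at z = 410 mm, on four round legs, each 26 mm in diameter. The legs rest on z = 0, each leg's axis is inset half a diameter from the nearest pair of seat edges (so the leg's bounding box is flush with the corner).

C is a door frame. The clear opening is 896 mm wide and 2037 mm high. Two 63 mm wide jambs, 121 mm deep, stand either side of the opening from the floor to the top of the opening. A 96 mm thick head sits across the top of both jambs, spanning the full outside width of the frame.

Four stools sit around the table at the −y, +y, −x, +x sides. The door frame is on top of the table, centred.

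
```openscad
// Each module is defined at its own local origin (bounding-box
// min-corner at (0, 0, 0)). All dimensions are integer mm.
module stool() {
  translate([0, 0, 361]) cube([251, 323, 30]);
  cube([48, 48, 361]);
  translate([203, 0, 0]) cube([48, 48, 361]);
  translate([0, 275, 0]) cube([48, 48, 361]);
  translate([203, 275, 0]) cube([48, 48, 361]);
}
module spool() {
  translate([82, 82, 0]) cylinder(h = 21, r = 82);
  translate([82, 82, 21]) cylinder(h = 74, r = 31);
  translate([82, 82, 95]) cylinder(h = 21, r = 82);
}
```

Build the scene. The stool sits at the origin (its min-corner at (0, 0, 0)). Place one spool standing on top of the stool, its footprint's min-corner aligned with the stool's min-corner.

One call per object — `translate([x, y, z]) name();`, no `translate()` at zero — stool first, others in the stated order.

stool();
translate([0, 0, 391]) spool();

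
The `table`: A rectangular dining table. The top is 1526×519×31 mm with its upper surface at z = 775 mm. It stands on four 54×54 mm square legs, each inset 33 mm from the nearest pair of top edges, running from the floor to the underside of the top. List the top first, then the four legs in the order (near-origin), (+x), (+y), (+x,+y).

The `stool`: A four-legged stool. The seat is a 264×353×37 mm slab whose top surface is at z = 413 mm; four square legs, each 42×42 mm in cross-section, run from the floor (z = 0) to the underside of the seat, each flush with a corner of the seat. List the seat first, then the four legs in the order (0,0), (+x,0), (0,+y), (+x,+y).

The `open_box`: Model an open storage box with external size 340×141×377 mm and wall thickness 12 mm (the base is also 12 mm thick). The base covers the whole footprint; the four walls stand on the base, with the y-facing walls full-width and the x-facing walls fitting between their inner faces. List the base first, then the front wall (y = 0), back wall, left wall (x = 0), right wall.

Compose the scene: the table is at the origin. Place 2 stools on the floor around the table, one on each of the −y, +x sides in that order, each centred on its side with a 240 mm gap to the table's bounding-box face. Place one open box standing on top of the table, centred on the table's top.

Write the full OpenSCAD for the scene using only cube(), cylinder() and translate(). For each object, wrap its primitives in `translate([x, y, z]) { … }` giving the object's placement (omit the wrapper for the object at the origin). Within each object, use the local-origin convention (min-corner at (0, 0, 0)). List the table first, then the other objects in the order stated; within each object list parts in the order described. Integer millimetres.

translate([0, 0, 744]) cube([1526, 519, 31]);
translate([33, 33, 0]) cube([54, 54, 744]);
translate([1439, 33, 0]) cube([54, 54, 744]);
translate([33, 432, 0]) cube([54, 54, 744]);
translate([1439, 432, 0]) cube([54, 54, 744]);
translate([631, -593, 0]) {
  translate([0, 0, 376]) cube([264, 353, 37]);
  cube([42, 42, 376]);
  translate([222, 0, 0]) cube([42, 42, 376]);
  translate([0, 311, 0]) cube([42, 42, 376]);
  translate([222, 311, 0]) cube([42, 42, 376]);
}
translate([1766, 83, 0]) {
  translate([0, 0, 376]) cube([264, 353, 37]);
  cube([42, 42, 376]);
  translate([222, 0, 0]) cube([42, 42, 376]);
  translate([0, 311, 0]) cube([42, 42, 376]);
  translate([222, 311, 0]) cube([42, 42, 376]);
}
translate([593, 189, 775]) {
  cube([340, 141, 12]);
  translate([0, 0, 12]) cube([340, 12, 365]);
  translate([0, 129, 12]) cube([340, 12, 365]);
  translate([0, 12, 12]) cube([12, 117, 365]);
  translate([328, 12, 12]) cube([12, 117, 365]);
}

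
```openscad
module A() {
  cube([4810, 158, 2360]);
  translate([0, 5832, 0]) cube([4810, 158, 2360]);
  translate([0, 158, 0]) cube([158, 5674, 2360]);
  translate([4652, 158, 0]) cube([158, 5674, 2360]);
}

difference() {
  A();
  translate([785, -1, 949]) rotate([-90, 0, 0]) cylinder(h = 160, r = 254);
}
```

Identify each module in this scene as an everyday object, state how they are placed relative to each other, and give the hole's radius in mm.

A is a house frame. The house frame has a circular hole through its front wall. The hole's radius is 254 mm.

The subtracted cylinder has r = 254 mm.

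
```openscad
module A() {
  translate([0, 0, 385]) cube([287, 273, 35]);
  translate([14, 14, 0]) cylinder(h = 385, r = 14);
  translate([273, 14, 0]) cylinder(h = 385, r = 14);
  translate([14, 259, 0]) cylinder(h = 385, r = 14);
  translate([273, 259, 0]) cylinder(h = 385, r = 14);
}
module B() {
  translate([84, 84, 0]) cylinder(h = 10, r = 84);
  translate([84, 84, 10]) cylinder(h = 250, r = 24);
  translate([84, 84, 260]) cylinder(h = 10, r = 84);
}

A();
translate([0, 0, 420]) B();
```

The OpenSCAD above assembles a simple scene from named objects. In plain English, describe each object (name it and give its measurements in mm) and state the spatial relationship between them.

A is a simple wooden stool: a rectangular seat 287 mm (x) by 273 mm (y), 35 mm thick, top face at z = 420 mm, on four round legs, each 28 mm in diameter. The legs rest on z = 0, each leg's axis is inset half a diameter from the nearest pair of seat edges (so the leg's bounding box is flush with the corner).

B is a spool: two coaxial disc flanges of radius 84 mm and thickness 10 mm, joined by a core cylinder of radius 24 mm and height 250 mm. The lower flange rests on z = 0 and the three cylinders share a vertical axis.

The spool is on top of the stool.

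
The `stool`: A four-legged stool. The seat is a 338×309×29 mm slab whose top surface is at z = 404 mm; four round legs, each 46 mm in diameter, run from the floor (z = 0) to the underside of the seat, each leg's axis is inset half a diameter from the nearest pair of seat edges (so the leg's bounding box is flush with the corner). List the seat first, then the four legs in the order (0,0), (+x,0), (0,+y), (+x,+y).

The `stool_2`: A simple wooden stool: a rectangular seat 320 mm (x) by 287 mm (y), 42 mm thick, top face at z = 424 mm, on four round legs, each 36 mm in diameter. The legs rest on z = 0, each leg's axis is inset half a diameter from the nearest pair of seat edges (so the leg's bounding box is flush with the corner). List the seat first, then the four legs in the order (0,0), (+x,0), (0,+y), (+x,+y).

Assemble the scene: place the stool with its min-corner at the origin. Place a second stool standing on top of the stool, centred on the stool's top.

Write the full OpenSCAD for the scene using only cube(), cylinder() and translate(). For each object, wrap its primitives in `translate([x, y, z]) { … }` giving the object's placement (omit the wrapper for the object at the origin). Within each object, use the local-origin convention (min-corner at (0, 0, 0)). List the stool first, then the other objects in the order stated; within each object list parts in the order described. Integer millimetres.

translate([0, 0, 375]) cube([338, 309, 29]);
translate([23, 23, 0]) cylinder(h = 375, r = 23);
translate([315, 23, 0]) cylinder(h = 375, r = 23);
translate([23, 286, 0]) cylinder(h = 375, r = 23);
translate([315, 286, 0]) cylinder(h = 375, r = 23);
translate([9, 11, 404]) {
  translate([0, 0, 382]) cube([320, 287, 42]);
  translate([18, 18, 0]) cylinder(h = 382, r = 18);
  translate([302, 18, 0]) cylinder(h = 382, r = 18);
  translate([18, 269, 0]) cylinder(h = 382, r = 18);
  translate([302, 269, 0]) cylinder(h = 382, r = 18);
}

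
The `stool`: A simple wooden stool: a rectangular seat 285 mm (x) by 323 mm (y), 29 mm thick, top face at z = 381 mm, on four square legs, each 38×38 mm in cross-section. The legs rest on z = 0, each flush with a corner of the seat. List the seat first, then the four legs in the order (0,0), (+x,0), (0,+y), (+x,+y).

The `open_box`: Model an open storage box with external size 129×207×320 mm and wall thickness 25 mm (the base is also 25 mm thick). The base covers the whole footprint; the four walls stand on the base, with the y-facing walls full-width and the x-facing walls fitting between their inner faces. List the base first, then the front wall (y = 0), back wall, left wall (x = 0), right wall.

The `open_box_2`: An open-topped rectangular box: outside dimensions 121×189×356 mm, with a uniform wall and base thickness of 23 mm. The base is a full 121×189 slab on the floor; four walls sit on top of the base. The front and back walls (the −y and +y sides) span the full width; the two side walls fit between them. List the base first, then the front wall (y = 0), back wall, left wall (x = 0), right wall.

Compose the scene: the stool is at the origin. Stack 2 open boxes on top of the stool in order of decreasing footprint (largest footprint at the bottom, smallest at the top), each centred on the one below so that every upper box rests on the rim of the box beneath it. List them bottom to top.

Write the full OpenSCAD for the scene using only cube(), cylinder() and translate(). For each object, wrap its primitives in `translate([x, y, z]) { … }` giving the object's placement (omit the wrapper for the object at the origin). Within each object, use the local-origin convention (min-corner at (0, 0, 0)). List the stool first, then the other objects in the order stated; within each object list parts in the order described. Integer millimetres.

translate([0, 0, 352]) cube([285, 323, 29]);
cube([38, 38, 352]);
translate([247, 0, 0]) cube([38, 38, 352]);
translate([0, 285, 0]) cube([38, 38, 352]);
translate([247, 285, 0]) cube([38, 38, 352]);
translate([78, 58, 381]) {
  cube([129, 207, 25]);
  translate([0, 0, 25]) cube([129, 25, 295]);
  translate([0, 182, 25]) cube([129, 25, 295]);
  translate([0, 25, 25]) cube([25, 157, 295]);
  translate([104, 25, 25]) cube([25, 157, 295]);
}
translate([82, 67, 701]) {
  cube([121, 189, 23]);
  translate([0, 0, 23]) cube([121, 23, 333]);
  translate([0, 166, 23]) cube([121, 23, 333]);
  translate([0, 23, 23]) cube([23, 143, 333]);
  translate([98, 23, 23]) cube([23, 143, 333]);
}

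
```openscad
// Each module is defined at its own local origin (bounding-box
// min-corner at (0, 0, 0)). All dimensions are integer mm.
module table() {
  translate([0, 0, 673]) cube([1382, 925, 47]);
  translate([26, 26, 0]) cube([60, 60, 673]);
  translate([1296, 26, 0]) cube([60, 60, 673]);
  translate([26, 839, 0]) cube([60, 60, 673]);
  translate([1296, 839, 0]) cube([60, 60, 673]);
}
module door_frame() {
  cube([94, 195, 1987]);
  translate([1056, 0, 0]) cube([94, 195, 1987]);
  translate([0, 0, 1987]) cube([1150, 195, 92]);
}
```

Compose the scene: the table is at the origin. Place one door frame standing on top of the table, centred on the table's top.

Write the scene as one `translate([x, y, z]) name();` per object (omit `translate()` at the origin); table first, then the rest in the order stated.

table();
translate([116, 365, 720]) door_frame();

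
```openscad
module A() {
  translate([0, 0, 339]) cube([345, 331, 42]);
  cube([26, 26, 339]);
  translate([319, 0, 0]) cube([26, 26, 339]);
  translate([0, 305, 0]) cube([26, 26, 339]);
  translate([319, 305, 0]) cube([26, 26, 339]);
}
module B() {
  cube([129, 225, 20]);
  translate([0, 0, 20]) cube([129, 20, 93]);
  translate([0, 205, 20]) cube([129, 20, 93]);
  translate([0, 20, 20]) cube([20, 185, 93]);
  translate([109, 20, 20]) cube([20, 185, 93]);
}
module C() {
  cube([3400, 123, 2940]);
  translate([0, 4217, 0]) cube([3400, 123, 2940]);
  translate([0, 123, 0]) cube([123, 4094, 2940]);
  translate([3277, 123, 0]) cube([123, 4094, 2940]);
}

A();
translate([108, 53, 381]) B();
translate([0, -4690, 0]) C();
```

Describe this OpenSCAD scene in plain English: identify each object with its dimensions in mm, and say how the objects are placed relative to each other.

A is a four-legged stool. The seat is a 345×331×42 mm slab whose top surface is at z = 381 mm; four square legs, each 26×26 mm in cross-section, run from the floor (z = 0) to the underside of the seat, each flush with a corner of the seat.

B is an open-topped rectangular box: outside dimensions 129×225×113 mm, with a uniform wall and base thickness of 20 mm. The base is a full 129×225 slab on the floor; four walls sit on top of the base. The front and back walls (the −y and +y sides) span the full width; the two side walls fit between them.

C is a box-shaped house frame (walls only): outside footprint 3400×4340 mm, wall height 2940 mm, wall thickness 123 mm. The two y-facing walls run the full x-width; the two x-facing walls fit between the inner faces of the y-facing walls.

The open box is on top of the stool, centred. The house frame is on the floor beside the stool on its −y side.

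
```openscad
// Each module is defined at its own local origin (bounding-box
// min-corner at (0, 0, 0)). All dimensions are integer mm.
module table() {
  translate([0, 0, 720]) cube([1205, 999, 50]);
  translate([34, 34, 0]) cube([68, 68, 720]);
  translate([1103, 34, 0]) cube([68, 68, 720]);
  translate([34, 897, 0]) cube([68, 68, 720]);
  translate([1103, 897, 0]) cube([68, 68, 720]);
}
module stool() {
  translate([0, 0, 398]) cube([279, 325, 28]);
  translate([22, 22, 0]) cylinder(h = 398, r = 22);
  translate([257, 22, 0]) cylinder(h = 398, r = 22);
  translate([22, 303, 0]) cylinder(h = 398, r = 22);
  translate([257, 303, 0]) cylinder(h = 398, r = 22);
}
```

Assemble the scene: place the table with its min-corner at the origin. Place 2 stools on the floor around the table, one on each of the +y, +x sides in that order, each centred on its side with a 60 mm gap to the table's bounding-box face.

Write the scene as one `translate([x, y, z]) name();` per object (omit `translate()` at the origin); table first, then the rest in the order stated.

table();
translate([463, 1059, 0]) stool();
translate([1265, 337, 0]) stool();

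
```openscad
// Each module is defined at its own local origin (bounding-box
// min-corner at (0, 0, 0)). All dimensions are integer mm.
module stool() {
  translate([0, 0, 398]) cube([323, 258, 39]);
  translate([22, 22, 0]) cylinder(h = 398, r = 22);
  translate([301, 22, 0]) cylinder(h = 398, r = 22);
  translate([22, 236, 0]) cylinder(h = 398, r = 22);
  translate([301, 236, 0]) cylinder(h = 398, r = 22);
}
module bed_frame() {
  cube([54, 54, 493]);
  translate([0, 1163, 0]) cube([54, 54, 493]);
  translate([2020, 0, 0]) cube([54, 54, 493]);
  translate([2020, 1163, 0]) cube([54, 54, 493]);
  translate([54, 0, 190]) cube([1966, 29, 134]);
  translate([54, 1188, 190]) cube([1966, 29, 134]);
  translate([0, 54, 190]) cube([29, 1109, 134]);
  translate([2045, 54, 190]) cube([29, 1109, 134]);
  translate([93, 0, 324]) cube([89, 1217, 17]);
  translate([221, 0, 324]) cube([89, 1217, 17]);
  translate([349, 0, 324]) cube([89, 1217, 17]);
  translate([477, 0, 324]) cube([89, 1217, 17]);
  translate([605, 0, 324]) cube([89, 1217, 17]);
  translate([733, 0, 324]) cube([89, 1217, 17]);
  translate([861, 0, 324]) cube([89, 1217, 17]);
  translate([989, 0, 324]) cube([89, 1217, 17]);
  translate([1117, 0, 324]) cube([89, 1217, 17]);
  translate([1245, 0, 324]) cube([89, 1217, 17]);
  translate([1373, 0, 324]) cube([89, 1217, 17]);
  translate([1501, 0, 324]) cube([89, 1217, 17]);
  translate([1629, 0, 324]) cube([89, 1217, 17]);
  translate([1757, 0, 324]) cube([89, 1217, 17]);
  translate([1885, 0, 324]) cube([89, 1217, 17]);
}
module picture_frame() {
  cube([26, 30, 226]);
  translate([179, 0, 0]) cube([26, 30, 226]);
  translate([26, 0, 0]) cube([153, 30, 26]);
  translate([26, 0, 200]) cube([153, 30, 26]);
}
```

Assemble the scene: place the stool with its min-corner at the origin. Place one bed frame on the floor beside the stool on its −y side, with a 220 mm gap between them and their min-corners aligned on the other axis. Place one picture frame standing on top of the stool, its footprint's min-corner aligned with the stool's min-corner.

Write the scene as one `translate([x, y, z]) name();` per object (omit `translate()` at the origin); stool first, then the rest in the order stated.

stool();
translate([0, -1437, 0]) bed_frame();
translate([0, 0, 437]) picture_frame();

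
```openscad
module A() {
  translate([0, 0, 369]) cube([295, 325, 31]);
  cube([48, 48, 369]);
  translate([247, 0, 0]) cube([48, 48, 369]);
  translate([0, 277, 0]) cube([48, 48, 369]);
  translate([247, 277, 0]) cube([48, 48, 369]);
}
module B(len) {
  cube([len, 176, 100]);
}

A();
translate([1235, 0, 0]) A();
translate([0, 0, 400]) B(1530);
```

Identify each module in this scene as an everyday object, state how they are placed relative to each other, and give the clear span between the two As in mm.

A is a stool. B is a beam. A beam spans the tops of two stools. The clear span between the two stools is 940 mm.

Second stool starts at x = 1235; first ends at x = 295; clear span = 1235 − 295 = 940 mm.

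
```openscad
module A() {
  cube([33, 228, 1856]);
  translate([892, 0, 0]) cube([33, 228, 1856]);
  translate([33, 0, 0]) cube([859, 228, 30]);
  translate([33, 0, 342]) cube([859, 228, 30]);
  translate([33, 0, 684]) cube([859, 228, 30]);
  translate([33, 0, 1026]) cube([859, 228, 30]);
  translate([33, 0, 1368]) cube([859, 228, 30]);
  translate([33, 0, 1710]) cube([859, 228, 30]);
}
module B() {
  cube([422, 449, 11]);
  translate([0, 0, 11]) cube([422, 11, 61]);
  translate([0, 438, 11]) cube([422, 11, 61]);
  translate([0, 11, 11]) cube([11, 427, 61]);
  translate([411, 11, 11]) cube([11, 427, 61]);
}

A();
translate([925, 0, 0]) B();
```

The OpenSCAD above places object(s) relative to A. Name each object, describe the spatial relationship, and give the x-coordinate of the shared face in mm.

The bookshelf's +x face and the open box's −x face are both at x = 925 mm.

A is a bookshelf. B is an open box. The open box is against the bookshelf's +x side, with their −y faces flush. The x-coordinate of the shared face is 925 mm.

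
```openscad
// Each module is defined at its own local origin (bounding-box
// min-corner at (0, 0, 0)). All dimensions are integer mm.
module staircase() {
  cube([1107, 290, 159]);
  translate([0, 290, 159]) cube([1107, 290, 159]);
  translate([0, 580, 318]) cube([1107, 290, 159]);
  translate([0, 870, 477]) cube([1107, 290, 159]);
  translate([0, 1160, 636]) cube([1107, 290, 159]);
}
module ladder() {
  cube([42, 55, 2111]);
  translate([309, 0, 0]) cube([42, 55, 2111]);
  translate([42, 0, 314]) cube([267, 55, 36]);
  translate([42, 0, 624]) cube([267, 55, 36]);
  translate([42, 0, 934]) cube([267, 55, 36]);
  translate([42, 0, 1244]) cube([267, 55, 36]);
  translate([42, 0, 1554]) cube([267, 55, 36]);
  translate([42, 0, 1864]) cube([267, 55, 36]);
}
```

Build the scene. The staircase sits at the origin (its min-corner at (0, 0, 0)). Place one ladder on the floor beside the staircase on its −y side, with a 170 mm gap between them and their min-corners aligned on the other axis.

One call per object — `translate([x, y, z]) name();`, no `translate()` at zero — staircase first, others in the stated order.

staircase();
translate([0, -225, 0]) ladder();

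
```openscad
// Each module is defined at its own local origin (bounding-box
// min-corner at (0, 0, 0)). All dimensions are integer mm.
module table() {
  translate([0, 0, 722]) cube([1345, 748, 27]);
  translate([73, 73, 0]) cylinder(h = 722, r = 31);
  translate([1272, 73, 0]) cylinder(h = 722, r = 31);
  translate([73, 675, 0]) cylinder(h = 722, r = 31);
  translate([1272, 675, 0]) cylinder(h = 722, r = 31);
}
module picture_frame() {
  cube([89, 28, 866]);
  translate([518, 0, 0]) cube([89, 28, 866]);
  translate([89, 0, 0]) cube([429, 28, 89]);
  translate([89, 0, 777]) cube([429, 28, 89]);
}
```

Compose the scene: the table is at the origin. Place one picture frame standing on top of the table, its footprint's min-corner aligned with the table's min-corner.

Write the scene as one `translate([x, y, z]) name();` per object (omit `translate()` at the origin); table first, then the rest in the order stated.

table();
translate([0, 0, 749]) picture_frame();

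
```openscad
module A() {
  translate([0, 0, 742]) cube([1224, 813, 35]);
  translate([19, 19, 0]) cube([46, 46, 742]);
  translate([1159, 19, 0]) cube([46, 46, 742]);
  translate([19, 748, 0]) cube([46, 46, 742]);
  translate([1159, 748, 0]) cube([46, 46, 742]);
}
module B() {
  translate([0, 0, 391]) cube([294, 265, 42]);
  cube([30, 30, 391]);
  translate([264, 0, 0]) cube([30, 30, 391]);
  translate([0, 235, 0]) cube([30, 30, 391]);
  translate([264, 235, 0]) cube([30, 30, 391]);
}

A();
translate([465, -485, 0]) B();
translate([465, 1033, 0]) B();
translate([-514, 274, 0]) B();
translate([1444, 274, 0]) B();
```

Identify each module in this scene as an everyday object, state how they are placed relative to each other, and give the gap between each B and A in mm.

Each stool's nearest face is 220 mm from the table's bounding box.

A is a table. B is a stool. Four stools sit around the table at the −y, +y, −x, +x sides. The gap between each stool and the table is 220 mm.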